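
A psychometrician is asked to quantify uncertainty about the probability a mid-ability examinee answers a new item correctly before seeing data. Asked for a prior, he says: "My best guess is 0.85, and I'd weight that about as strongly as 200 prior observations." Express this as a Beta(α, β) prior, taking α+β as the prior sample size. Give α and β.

Under the effective-sample-size interpretation, Beta(α, β) has prior mean α/(α+β) and prior sample size α+β.
So α+β = 200 and α/(α+β) = 0.85, giving α = 0.85·200 = 170 and β = 200 − 170 = 30.

α = 170, β = 30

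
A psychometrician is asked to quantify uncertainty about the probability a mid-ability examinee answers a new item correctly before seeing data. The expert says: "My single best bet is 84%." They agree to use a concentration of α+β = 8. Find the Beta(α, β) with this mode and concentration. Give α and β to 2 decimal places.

For α,β > 1 the Beta mode is (α−1)/(α+β−2). With α+β = 8, the mode is (α−1)/6.
Set (α−1)/6 = 0.84 → α = 1 + 0.84·6 = 6.04.
β = 8 − α = 1.96.

α = 6.04, β = 1.96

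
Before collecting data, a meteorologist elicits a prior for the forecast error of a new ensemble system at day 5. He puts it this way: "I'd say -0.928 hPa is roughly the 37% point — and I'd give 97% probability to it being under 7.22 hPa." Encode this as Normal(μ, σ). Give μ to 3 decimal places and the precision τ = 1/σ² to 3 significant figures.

For Normal(μ,σ), the p-quantile is μ + z_p·σ. Here z_{0.37} = -0.3319, z_{0.97} = 1.881.
So -0.928 = μ − 0.3319σ and 7.22 = μ + 1.881σ.
Subtracting: σ = (7.22 − -0.928)/(1.881 − (-0.3319)) = 3.682.
Then μ = -0.928 − (-0.3319)·3.682 = 0.294.
Precision τ = 1/σ² = 1/3.682² = 0.0737.

μ = 0.294, τ = 0.0737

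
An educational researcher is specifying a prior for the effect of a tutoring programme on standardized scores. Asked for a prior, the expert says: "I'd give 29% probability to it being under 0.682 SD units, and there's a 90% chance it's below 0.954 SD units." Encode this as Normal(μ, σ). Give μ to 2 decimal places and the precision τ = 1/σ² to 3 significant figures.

μ = 0.76, τ = 45.5

The p-quantile of Normal(μ,σ) is μ + z_p·σ, with z_{0.29} = -0.5534 and z_{0.9} = 1.282.
Eliminate σ: μ = (z₂·x₁ − z₁·x₂)/(z₂ − z₁) = (1.282·0.682 − (-0.5534)·0.954)/1.835 = 0.76.
Then σ = (x₂ − x₁)/(z₂ − z₁) = (0.954 − 0.682)/1.835 = 0.15.
Precision τ = 1/σ² = 1/0.1482² = 45.5.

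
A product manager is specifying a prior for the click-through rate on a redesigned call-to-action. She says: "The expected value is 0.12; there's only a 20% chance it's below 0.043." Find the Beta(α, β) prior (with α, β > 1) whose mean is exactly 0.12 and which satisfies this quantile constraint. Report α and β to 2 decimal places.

With mean 0.12 fixed, write α = 0.12s, β = 0.88s where s = α+β.
Need P(θ < 0.043) = 0.2 under Beta(0.12s, 0.88s). Normal approximation: (q−m)/√(m(1−m)/s) ≈ z_{0.2} = -0.842, so s ≈ 0.12·0.88·(-0.842)²/(0.043−0.12)² = 12.6.
At s = 12.6: P(θ<0.043) ≈ 0.194. Adjusting to match 0.2 gives s ≈ 12.23.
So α = 0.12·12.23 ≈ 1.47, β = 0.88·12.23 ≈ 10.77.

α ≈ 1.47, β ≈ 10.77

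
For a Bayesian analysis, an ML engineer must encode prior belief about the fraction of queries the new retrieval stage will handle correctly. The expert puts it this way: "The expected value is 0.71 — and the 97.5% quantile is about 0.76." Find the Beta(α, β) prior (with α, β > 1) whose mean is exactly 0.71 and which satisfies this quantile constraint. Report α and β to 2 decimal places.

With mean 0.71 fixed, write α = 0.71s, β = 0.29s where s = α+β.
Need P(θ < 0.76) = 0.975 under Beta(0.71s, 0.29s). Normal approximation: (q−m)/√(m(1−m)/s) ≈ z_{0.975} = 1.96, so s ≈ 0.71·0.29·(1.96)²/(0.76−0.71)² = 316.4.
At s = 316.4: P(θ<0.76) ≈ 0.978. Adjusting to match 0.975 gives s ≈ 298.60.
So α = 0.71·298.60 ≈ 212.00, β = 0.29·298.60 ≈ 86.59.

α ≈ 212.00, β ≈ 86.59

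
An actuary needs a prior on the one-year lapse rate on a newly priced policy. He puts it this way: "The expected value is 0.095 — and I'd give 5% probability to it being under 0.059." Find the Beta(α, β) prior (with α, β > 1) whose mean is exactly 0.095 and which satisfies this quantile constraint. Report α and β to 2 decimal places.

α ≈ 14.21, β ≈ 135.40

With mean 0.095 fixed, write α = 0.095s, β = 0.905s where s = α+β.
Need P(θ < 0.059) = 0.05 under Beta(0.095s, 0.905s). Normal approximation: (q−m)/√(m(1−m)/s) ≈ z_{0.05} = -1.64, so s ≈ 0.095·0.905·(-1.64)²/(0.059−0.095)² = 179.5.
At s = 179.5: P(θ<0.059) ≈ 0.035. Adjusting to match 0.05 gives s ≈ 149.61.
So α = 0.095·149.61 ≈ 14.21, β = 0.905·149.61 ≈ 135.40.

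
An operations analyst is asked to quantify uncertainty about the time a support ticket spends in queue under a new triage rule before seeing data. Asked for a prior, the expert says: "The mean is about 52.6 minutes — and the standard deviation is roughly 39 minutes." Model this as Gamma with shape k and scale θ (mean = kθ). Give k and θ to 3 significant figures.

k ≈ 1.82, θ ≈ 28.9

For Gamma(k, scale θ): mean = kθ, variance = kθ², so CV = 1/√k.
CV = SD/mean = 39/52.6 = 0.7414, hence k = 1/CV² = 1.82.
Then θ = mean/k = 52.6/1.82 = 28.9.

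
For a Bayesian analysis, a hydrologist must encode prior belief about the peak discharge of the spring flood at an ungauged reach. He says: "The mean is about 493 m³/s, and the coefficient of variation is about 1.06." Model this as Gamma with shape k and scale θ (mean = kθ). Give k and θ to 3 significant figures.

For Gamma(k, scale θ): mean = kθ, variance = kθ², so CV = 1/√k.
CV = 1.06, hence k = 1/CV² = 0.89.
Then θ = mean/k = 493/0.89 = 554.

k ≈ 0.89, θ ≈ 554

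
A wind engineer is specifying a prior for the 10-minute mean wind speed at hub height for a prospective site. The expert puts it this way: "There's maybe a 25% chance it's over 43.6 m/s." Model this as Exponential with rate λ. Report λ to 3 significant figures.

P(T > 43.6) = e^(−λ·43.6) = 0.25, so λ = −ln(0.25)/43.6 = 0.0318.

λ ≈ 0.0318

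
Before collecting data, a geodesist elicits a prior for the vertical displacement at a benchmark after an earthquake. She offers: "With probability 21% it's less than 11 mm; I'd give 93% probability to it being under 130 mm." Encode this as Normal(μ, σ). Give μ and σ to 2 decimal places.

μ = 53.05, σ = 52.14

The p-quantile of Normal(μ,σ) is μ + z_p·σ, with z_{0.21} = -0.8064 and z_{0.93} = 1.476.
Eliminate σ: μ = (z₂·x₁ − z₁·x₂)/(z₂ − z₁) = (1.476·11 − (-0.8064)·130)/2.282 = 53.05.
Then σ = (x₂ − x₁)/(z₂ − z₁) = (130 − 11)/2.282 = 52.14.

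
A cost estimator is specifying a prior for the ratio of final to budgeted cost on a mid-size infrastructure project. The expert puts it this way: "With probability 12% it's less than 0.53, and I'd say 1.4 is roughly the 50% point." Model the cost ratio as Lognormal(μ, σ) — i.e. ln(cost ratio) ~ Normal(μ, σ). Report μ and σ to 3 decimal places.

If T ~ Lognormal(μ,σ) then ln T ~ Normal(μ,σ), so the p-quantile of ln T is μ + z_p·σ.
ln(0.53) = -0.6349 and ln(1.4) = 0.3365; z_{0.12} = -1.175, z_{0.5} = 0.
σ = (0.3365 − -0.6349)/(0 − (-1.175)) = 0.827.
μ = -0.6349 − (-1.175)·0.827 = 0.336.

μ ≈ 0.336, σ ≈ 0.827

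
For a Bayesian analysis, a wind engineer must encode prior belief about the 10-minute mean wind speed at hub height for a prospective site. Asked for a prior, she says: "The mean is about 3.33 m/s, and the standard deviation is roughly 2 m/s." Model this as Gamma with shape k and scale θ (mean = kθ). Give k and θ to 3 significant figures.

k ≈ 2.77, θ ≈ 1.2

For Gamma(k, scale θ): mean = kθ, variance = kθ², so CV = 1/√k.
CV = SD/mean = 2/3.33 = 0.6006, hence k = 1/CV² = 2.77.
Then θ = mean/k = 3.33/2.77 = 1.2.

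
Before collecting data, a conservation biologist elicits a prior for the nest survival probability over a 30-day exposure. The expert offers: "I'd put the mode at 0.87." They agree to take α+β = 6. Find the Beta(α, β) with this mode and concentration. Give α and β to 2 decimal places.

For α,β > 1 the Beta mode is (α−1)/(α+β−2). With α+β = 6, the mode is (α−1)/4.
Set (α−1)/4 = 0.87 → α = 1 + 0.87·4 = 4.48.
β = 6 − α = 1.52.

α = 4.48, β = 1.52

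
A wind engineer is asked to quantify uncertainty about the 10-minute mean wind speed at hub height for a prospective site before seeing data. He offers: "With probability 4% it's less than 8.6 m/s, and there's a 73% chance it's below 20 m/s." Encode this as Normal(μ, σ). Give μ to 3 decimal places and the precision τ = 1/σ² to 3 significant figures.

μ = 17.044, τ = 0.043

For Normal(μ,σ), the p-quantile is μ + z_p·σ. Here z_{0.04} = -1.751, z_{0.73} = 0.6128.
So 8.6 = μ − 1.751σ and 20 = μ + 0.6128σ.
Subtracting: σ = (20 − 8.6)/(0.6128 − (-1.751)) = 4.823.
Then μ = 8.6 − (-1.751)·4.823 = 17.044.
Precision τ = 1/σ² = 1/4.823² = 0.043.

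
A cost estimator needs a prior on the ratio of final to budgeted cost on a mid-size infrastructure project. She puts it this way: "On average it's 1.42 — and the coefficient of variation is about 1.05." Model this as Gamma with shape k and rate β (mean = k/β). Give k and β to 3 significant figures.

k ≈ 0.907, β ≈ 0.639

For Gamma(k, rate β): mean = k/β, variance = k/β², so CV = 1/√k.
CV = 1.05, hence k = 1/CV² = 0.907.
Then β = k/mean = 0.907/1.42 = 0.639.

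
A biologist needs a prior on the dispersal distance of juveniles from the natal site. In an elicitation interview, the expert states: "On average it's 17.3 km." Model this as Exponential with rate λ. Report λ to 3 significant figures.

λ ≈ 0.0578

Exponential mean = 1/λ, so λ = 1/17.3 = 0.0578.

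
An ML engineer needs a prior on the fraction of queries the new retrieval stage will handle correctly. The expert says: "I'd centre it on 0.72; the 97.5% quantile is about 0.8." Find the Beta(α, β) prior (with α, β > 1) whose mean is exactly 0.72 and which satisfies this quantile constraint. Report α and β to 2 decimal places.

α ≈ 78.18, β ≈ 30.40

With mean 0.72 fixed, write α = 0.72s, β = 0.28s where s = α+β.
Need P(θ < 0.8) = 0.975 under Beta(0.72s, 0.28s). Normal approximation: (q−m)/√(m(1−m)/s) ≈ z_{0.975} = 1.96, so s ≈ 0.72·0.28·(1.96)²/(0.8−0.72)² = 121.0.
At s = 121.0: P(θ<0.8) ≈ 0.981. Adjusting to match 0.975 gives s ≈ 108.58.
So α = 0.72·108.58 ≈ 78.18, β = 0.28·108.58 ≈ 30.40.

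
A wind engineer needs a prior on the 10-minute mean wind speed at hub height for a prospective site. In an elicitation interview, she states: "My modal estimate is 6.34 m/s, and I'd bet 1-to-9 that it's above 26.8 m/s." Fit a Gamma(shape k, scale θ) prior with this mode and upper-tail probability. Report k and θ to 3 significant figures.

Gamma(k,θ) with k>1 has mode (k−1)θ, so θ = 6.34/(k−1).
Need P(X < 26.8) = 0.9 with θ tied to k this way. Start at k = 2, θ = 6.34: P(X<26.8) ≈ 0.924.
Too high — lower k to spread out. Iterating converges to k ≈ 1.88.
Then θ = 6.34/(1.88−1) ≈ 7.23.

k ≈ 1.88, θ ≈ 7.23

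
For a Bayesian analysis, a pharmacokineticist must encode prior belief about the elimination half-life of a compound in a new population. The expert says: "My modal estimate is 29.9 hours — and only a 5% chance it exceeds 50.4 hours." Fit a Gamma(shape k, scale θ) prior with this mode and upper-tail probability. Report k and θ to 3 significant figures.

Gamma(k,θ) with k>1 has mode (k−1)θ, so θ = 29.9/(k−1).
Need P(X < 50.4) = 0.95 with θ tied to k this way. Start at k = 2, θ = 29.9: P(X<50.4) ≈ 0.502.
Too low — raise k to concentrate. Iterating converges to k ≈ 11.2.
Then θ = 29.9/(11.2−1) ≈ 2.92.

k ≈ 11.2, θ ≈ 2.92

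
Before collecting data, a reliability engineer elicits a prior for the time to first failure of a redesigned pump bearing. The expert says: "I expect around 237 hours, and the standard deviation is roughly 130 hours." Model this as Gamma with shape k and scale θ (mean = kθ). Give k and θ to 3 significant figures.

k ≈ 3.32, θ ≈ 71.3

For Gamma(k, scale θ): mean = kθ, variance = kθ², so CV = 1/√k.
CV = SD/mean = 130/237 = 0.5485, hence k = 1/CV² = 3.32.
Then θ = mean/k = 237/3.32 = 71.3.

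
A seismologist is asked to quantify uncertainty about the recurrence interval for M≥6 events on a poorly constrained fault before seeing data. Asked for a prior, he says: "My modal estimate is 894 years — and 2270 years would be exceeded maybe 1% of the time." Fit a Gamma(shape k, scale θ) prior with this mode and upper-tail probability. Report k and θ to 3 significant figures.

k ≈ 6.39, θ ≈ 166

Gamma(k,θ) with k>1 has mode (k−1)θ, so θ = 894/(k−1).
Need P(X < 2270) = 0.99 with θ tied to k this way. Start at k = 2, θ = 894: P(X<2270) ≈ 0.721.
Too low — raise k to concentrate. Iterating converges to k ≈ 6.39.
Then θ = 894/(6.39−1) ≈ 166.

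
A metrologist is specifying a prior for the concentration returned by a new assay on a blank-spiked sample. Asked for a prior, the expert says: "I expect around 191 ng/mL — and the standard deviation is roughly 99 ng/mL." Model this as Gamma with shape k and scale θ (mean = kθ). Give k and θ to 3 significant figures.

k ≈ 3.72, θ ≈ 51.3

For Gamma(k, scale θ): mean = kθ, variance = kθ², so CV = 1/√k.
CV = SD/mean = 99/191 = 0.5183, hence k = 1/CV² = 3.72.
Then θ = mean/k = 191/3.72 = 51.3.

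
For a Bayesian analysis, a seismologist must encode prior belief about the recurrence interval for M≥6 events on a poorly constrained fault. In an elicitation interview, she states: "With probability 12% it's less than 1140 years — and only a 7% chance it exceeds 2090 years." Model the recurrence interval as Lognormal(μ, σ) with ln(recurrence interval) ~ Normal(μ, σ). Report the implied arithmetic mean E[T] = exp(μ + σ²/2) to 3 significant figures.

E[T] ≈ 1530 years

If T ~ Lognormal(μ,σ) then ln T ~ Normal(μ,σ), so the p-quantile of ln T is μ + z_p·σ.
ln(1140) = 7.039 and ln(2090) = 7.645; z_{0.12} = -1.175, z_{0.93} = 1.476.
σ = (7.645 − 7.039)/(1.476 − (-1.175)) = 0.229.
μ = 7.039 − (-1.175)·0.229 = 7.307.
E[T] = exp(μ + σ²/2) = exp(7.307 + 0.0261) = 1530 years.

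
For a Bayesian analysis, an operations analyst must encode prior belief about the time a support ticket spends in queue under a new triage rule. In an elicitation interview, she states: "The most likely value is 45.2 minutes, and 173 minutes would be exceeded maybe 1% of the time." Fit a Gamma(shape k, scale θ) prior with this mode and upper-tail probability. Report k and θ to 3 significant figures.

Gamma(k,θ) with k>1 has mode (k−1)θ, so θ = 45.2/(k−1).
Need P(X < 173) = 0.99 with θ tied to k this way. Start at k = 2, θ = 45.2: P(X<173) ≈ 0.895.
Too low — raise k to concentrate. Iterating converges to k ≈ 3.35.
Then θ = 45.2/(3.35−1) ≈ 19.2.

k ≈ 3.35, θ ≈ 19.2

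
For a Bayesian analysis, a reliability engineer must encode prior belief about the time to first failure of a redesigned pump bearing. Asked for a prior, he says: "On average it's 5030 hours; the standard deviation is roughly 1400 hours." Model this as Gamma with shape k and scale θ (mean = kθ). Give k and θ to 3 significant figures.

For Gamma(k, scale θ): mean = kθ, variance = kθ², so CV = 1/√k.
CV = SD/mean = 1400/5030 = 0.2783, hence k = 1/CV² = 12.9.
Then θ = mean/k = 5030/12.9 = 390.

k ≈ 12.9, θ ≈ 390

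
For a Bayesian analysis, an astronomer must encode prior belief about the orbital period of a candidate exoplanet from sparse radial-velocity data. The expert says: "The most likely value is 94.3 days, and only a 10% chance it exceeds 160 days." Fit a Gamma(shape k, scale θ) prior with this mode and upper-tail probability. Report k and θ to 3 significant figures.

k ≈ 7.77, θ ≈ 13.9

Gamma(k,θ) with k>1 has mode (k−1)θ, so θ = 94.3/(k−1).
Need P(X < 160) = 0.9 with θ tied to k this way. Start at k = 2, θ = 94.3: P(X<160) ≈ 0.506.
Too low — raise k to concentrate. Iterating converges to k ≈ 7.77.
Then θ = 94.3/(7.77−1) ≈ 13.9.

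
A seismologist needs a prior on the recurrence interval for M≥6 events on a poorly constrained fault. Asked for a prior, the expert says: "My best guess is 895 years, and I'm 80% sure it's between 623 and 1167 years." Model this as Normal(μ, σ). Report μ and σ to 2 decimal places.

A symmetric 80% interval runs μ ± z·σ with z = 1.282.
Half-width = 272, so σ = 272/1.282 = 212.24.
μ is the stated best guess, 895.00.

μ = 895.00, σ = 212.24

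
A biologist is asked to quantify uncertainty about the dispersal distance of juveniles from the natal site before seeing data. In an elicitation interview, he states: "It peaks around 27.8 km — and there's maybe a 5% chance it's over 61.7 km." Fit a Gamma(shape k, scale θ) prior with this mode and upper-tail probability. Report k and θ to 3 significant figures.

k ≈ 5.33, θ ≈ 6.43

Gamma(k,θ) with k>1 has mode (k−1)θ, so θ = 27.8/(k−1).
Need P(X < 61.7) = 0.95 with θ tied to k this way. Start at k = 2, θ = 27.8: P(X<61.7) ≈ 0.650.
Too low — raise k to concentrate. Iterating converges to k ≈ 5.33.
Then θ = 27.8/(5.33−1) ≈ 6.43.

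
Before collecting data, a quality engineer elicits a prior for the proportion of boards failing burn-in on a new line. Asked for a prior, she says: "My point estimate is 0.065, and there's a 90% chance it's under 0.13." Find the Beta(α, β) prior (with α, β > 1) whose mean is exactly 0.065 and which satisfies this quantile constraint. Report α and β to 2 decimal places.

α ≈ 1.67, β ≈ 24.01

With mean 0.065 fixed, write α = 0.065s, β = 0.935s where s = α+β.
Need P(θ < 0.13) = 0.9 under Beta(0.065s, 0.935s). Normal approximation: (q−m)/√(m(1−m)/s) ≈ z_{0.9} = 1.28, so s ≈ 0.065·0.935·(1.28)²/(0.13−0.065)² = 23.6.
At s = 23.6: P(θ<0.13) ≈ 0.894. Adjusting to match 0.9 gives s ≈ 25.68.
So α = 0.065·25.68 ≈ 1.67, β = 0.935·25.68 ≈ 24.01.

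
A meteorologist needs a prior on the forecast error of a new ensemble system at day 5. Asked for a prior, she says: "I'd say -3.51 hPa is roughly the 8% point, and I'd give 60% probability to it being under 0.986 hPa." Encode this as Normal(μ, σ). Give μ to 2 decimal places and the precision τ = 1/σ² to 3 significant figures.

μ = 0.30, τ = 0.136

For Normal(μ,σ), the p-quantile is μ + z_p·σ. Here z_{0.08} = -1.405, z_{0.6} = 0.2533.
So -3.51 = μ − 1.405σ and 0.986 = μ + 0.2533σ.
Subtracting: σ = (0.986 − -3.51)/(0.2533 − (-1.405)) = 2.71.
Then μ = -3.51 − (-1.405)·2.71 = 0.30.
Precision τ = 1/σ² = 1/2.711² = 0.136.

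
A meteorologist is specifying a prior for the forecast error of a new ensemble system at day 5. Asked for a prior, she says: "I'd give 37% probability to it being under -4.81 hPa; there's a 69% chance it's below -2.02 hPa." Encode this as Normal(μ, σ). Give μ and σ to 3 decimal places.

μ = -3.691, σ = 3.371

The p-quantile of Normal(μ,σ) is μ + z_p·σ, with z_{0.37} = -0.3319 and z_{0.69} = 0.4959.
Eliminate σ: μ = (z₂·x₁ − z₁·x₂)/(z₂ − z₁) = (0.4959·-4.81 − (-0.3319)·-2.02)/0.8277 = -3.691.
Then σ = (x₂ − x₁)/(z₂ − z₁) = (-2.02 − -4.81)/0.8277 = 3.371.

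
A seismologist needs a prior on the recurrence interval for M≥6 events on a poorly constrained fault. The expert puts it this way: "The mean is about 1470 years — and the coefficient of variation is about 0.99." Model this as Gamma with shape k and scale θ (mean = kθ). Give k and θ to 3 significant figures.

k ≈ 1.02, θ ≈ 1440

For Gamma(k, scale θ): mean = kθ, variance = kθ², so CV = 1/√k.
CV = 0.99, hence k = 1/CV² = 1.02.
Then θ = mean/k = 1470/1.02 = 1440.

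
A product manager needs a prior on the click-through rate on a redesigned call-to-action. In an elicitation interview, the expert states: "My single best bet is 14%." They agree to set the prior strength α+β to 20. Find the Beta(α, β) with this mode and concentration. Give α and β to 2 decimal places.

For α,β > 1 the Beta mode is (α−1)/(α+β−2). With α+β = 20, the mode is (α−1)/18.
Set (α−1)/18 = 0.14 → α = 1 + 0.14·18 = 3.52.
β = 20 − α = 16.48.

α = 3.52, β = 16.48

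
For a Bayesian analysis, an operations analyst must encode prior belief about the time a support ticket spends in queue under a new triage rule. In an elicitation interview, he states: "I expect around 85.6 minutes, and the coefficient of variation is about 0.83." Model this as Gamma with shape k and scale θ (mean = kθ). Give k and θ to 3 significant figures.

k ≈ 1.45, θ ≈ 59

For Gamma(k, scale θ): mean = kθ, variance = kθ², so CV = 1/√k.
CV = 0.83, hence k = 1/CV² = 1.45.
Then θ = mean/k = 85.6/1.45 = 59.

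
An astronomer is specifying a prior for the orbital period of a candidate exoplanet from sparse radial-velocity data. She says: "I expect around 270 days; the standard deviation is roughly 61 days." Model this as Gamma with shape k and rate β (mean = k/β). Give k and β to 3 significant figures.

k ≈ 19.6, β ≈ 0.0726

For Gamma(k, rate β): mean = k/β, variance = k/β², so CV = 1/√k.
CV = SD/mean = 61/270 = 0.2259, hence k = 1/CV² = 19.6.
Then β = k/mean = 19.6/270 = 0.0726.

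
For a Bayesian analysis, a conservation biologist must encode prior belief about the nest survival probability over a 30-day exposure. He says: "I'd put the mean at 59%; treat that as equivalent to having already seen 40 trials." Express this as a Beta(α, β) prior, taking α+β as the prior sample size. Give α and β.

α = 23.6, β = 16.4

Under the effective-sample-size interpretation, Beta(α, β) has prior mean α/(α+β) and prior sample size α+β.
So α+β = 40 and α/(α+β) = 0.59, giving α = 0.59·40 = 23.6 and β = 40 − 23.6 = 16.4.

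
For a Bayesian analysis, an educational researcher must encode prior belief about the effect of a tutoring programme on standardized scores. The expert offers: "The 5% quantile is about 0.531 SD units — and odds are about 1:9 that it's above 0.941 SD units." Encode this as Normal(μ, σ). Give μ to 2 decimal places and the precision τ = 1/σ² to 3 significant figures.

For Normal(μ,σ), the p-quantile is μ + z_p·σ. Here z_{0.05} = -1.645, z_{0.9} = 1.282.
So 0.531 = μ − 1.645σ and 0.941 = μ + 1.282σ.
Subtracting: σ = (0.941 − 0.531)/(1.282 − (-1.645)) = 0.14.
Then μ = 0.531 − (-1.645)·0.14 = 0.76.
Precision τ = 1/σ² = 1/0.1401² = 50.9.

μ = 0.76, τ = 50.9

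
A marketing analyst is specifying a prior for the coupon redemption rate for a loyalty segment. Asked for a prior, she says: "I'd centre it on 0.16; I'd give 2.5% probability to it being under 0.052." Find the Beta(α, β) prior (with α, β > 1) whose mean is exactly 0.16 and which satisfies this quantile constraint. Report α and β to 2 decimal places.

α ≈ 4.51, β ≈ 23.69

With mean 0.16 fixed, write α = 0.16s, β = 0.84s where s = α+β.
Need P(θ < 0.052) = 0.025 under Beta(0.16s, 0.84s). Normal approximation: (q−m)/√(m(1−m)/s) ≈ z_{0.025} = -1.96, so s ≈ 0.16·0.84·(-1.96)²/(0.052−0.16)² = 44.3.
At s = 44.3: P(θ<0.052) ≈ 0.006. Adjusting to match 0.025 gives s ≈ 28.20.
So α = 0.16·28.20 ≈ 4.51, β = 0.84·28.20 ≈ 23.69.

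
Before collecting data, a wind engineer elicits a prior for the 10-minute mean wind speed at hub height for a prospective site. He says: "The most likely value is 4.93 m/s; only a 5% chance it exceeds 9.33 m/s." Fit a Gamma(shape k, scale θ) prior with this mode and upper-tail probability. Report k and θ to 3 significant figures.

Gamma(k,θ) with k>1 has mode (k−1)θ, so θ = 4.93/(k−1).
Need P(X < 9.33) = 0.95 with θ tied to k this way. Start at k = 2, θ = 4.93: P(X<9.33) ≈ 0.564.
Too low — raise k to concentrate. Iterating converges to k ≈ 7.83.
Then θ = 4.93/(7.83−1) ≈ 0.721.

k ≈ 7.83, θ ≈ 0.721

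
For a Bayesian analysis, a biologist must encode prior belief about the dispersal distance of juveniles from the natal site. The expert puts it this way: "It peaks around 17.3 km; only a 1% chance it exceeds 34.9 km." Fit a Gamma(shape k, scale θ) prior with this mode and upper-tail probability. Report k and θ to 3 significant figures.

Gamma(k,θ) with k>1 has mode (k−1)θ, so θ = 17.3/(k−1).
Need P(X < 34.9) = 0.99 with θ tied to k this way. Start at k = 2, θ = 17.3: P(X<34.9) ≈ 0.599.
Too low — raise k to concentrate. Iterating converges to k ≈ 11.
Then θ = 17.3/(11−1) ≈ 1.74.

k ≈ 11, θ ≈ 1.74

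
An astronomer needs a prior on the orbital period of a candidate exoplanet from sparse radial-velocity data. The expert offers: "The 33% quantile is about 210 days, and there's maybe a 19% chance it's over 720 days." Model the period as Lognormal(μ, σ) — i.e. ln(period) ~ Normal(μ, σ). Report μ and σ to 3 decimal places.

If T ~ Lognormal(μ,σ) then ln T ~ Normal(μ,σ), so the p-quantile of ln T is μ + z_p·σ.
ln(210) = 5.347 and ln(720) = 6.579; z_{0.33} = -0.4399, z_{0.81} = 0.8779.
σ = (6.579 − 5.347)/(0.8779 − (-0.4399)) = 0.935.
μ = 5.347 − (-0.4399)·0.935 = 5.758.

μ ≈ 5.758, σ ≈ 0.935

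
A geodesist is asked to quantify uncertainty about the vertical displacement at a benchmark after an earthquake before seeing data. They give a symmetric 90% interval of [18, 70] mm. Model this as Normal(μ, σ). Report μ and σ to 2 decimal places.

μ = 44.00, σ = 15.81

A symmetric 90% interval runs μ ± z·σ with z = 1.645.
Half-width = 26, so σ = 26/1.645 = 15.81.
μ is the interval midpoint, 44.00.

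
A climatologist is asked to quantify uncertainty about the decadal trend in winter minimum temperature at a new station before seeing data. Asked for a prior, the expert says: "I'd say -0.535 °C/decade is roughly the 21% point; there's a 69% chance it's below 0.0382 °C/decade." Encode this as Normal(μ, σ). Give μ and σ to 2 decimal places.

For Normal(μ,σ), the p-quantile is μ + z_p·σ. Here z_{0.21} = -0.8064, z_{0.69} = 0.4959.
So -0.535 = μ − 0.8064σ and 0.0382 = μ + 0.4959σ.
Subtracting: σ = (0.0382 − -0.535)/(0.4959 − (-0.8064)) = 0.44.
Then μ = -0.535 − (-0.8064)·0.44 = -0.18.

μ = -0.18, σ = 0.44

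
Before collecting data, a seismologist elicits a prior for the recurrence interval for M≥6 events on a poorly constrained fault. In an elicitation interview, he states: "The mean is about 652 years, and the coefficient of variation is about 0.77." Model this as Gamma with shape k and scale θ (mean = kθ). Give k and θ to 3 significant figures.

k ≈ 1.69, θ ≈ 387

For Gamma(k, scale θ): mean = kθ, variance = kθ², so CV = 1/√k.
CV = 0.77, hence k = 1/CV² = 1.69.
Then θ = mean/k = 652/1.69 = 387.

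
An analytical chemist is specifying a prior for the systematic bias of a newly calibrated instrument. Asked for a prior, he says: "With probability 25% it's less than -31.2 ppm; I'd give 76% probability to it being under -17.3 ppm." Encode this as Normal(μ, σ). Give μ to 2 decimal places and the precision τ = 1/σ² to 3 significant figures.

μ = -24.41, τ = 0.00987

The p-quantile of Normal(μ,σ) is μ + z_p·σ, with z_{0.25} = -0.6745 and z_{0.76} = 0.7063.
Eliminate σ: μ = (z₂·x₁ − z₁·x₂)/(z₂ − z₁) = (0.7063·-31.2 − (-0.6745)·-17.3)/1.381 = -24.41.
Then σ = (x₂ − x₁)/(z₂ − z₁) = (-17.3 − -31.2)/1.381 = 10.07.
Precision τ = 1/σ² = 1/10.07² = 0.00987.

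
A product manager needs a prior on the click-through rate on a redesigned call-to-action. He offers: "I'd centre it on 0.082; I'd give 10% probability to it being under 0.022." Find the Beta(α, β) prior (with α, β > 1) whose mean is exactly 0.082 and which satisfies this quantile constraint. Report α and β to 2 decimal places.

With mean 0.082 fixed, write α = 0.082s, β = 0.918s where s = α+β.
Need P(θ < 0.022) = 0.1 under Beta(0.082s, 0.918s). Normal approximation: (q−m)/√(m(1−m)/s) ≈ z_{0.1} = -1.28, so s ≈ 0.082·0.918·(-1.28)²/(0.022−0.082)² = 34.3.
At s = 34.3: P(θ<0.022) ≈ 0.049. Adjusting to match 0.1 gives s ≈ 23.29.
So α = 0.082·23.29 ≈ 1.91, β = 0.918·23.29 ≈ 21.38.

α ≈ 1.91, β ≈ 21.38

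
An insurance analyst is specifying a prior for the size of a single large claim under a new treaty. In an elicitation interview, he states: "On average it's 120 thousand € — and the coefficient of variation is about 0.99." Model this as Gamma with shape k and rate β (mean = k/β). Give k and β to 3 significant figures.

k ≈ 1.02, β ≈ 0.0085

For Gamma(k, rate β): mean = k/β, variance = k/β², so CV = 1/√k.
CV = 0.99, hence k = 1/CV² = 1.02.
Then β = k/mean = 1.02/120 = 0.0085.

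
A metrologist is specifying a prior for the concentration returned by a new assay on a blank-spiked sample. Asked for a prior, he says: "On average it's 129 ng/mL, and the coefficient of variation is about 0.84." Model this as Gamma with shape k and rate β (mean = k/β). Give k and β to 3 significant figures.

For Gamma(k, rate β): mean = k/β, variance = k/β², so CV = 1/√k.
CV = 0.84, hence k = 1/CV² = 1.42.
Then β = k/mean = 1.42/129 = 0.011.

k ≈ 1.42, β ≈ 0.011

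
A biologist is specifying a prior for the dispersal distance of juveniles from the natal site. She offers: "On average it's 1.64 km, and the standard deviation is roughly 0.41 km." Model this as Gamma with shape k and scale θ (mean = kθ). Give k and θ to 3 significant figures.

k ≈ 16, θ ≈ 0.102

For Gamma(k, scale θ): mean = kθ, variance = kθ², so CV = 1/√k.
CV = SD/mean = 0.41/1.64 = 0.25, hence k = 1/CV² = 16.
Then θ = mean/k = 1.64/16 = 0.102.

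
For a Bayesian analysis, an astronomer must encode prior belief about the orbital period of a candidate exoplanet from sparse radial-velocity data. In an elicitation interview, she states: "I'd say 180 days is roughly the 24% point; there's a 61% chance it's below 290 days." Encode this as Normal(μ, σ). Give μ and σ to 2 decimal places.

μ = 258.83, σ = 111.60

The p-quantile of Normal(μ,σ) is μ + z_p·σ, with z_{0.24} = -0.7063 and z_{0.61} = 0.2793.
Eliminate σ: μ = (z₂·x₁ − z₁·x₂)/(z₂ − z₁) = (0.2793·180 − (-0.7063)·290)/0.9856 = 258.83.
Then σ = (x₂ − x₁)/(z₂ − z₁) = (290 − 180)/0.9856 = 111.60.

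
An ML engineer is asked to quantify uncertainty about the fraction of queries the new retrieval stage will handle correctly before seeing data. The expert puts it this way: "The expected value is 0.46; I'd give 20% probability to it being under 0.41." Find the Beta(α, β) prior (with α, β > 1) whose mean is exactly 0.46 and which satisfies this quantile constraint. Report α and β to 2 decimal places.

With mean 0.46 fixed, write α = 0.46s, β = 0.54s where s = α+β.
Need P(θ < 0.41) = 0.2 under Beta(0.46s, 0.54s). Normal approximation: (q−m)/√(m(1−m)/s) ≈ z_{0.2} = -0.842, so s ≈ 0.46·0.54·(-0.842)²/(0.41−0.46)² = 70.4.
At s = 70.4: P(θ<0.41) ≈ 0.201. Adjusting to match 0.2 gives s ≈ 70.82.
So α = 0.46·70.82 ≈ 32.58, β = 0.54·70.82 ≈ 38.24.

α ≈ 32.58, β ≈ 38.24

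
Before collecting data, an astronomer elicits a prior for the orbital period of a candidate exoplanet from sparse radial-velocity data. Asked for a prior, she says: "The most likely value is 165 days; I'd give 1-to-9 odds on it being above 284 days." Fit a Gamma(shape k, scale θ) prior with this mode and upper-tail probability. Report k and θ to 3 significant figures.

k ≈ 7.43, θ ≈ 25.7

Gamma(k,θ) with k>1 has mode (k−1)θ, so θ = 165/(k−1).
Need P(X < 284) = 0.9 with θ tied to k this way. Start at k = 2, θ = 165: P(X<284) ≈ 0.513.
Too low — raise k to concentrate. Iterating converges to k ≈ 7.43.
Then θ = 165/(7.43−1) ≈ 25.7.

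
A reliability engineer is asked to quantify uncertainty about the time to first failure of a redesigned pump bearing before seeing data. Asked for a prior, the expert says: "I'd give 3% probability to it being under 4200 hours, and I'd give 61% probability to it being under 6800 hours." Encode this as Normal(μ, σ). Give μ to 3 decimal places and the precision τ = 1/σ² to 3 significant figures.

For Normal(μ,σ), the p-quantile is μ + z_p·σ. Here z_{0.03} = -1.881, z_{0.61} = 0.2793.
So 4200 = μ − 1.881σ and 6800 = μ + 0.2793σ.
Subtracting: σ = (6800 − 4200)/(0.2793 − (-1.881)) = 1203.641.
Then μ = 4200 − (-1.881)·1203.641 = 6463.800.
Precision τ = 1/σ² = 1/1204² = 6.9e-07.

μ = 6463.800, τ = 6.9e-07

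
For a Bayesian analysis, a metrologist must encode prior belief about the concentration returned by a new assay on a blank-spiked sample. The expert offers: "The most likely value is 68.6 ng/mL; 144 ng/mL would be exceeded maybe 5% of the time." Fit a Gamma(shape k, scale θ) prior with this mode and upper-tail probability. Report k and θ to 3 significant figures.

k ≈ 6.02, θ ≈ 13.7

Gamma(k,θ) with k>1 has mode (k−1)θ, so θ = 68.6/(k−1).
Need P(X < 144) = 0.95 with θ tied to k this way. Start at k = 2, θ = 68.6: P(X<144) ≈ 0.620.
Too low — raise k to concentrate. Iterating converges to k ≈ 6.02.
Then θ = 68.6/(6.02−1) ≈ 13.7.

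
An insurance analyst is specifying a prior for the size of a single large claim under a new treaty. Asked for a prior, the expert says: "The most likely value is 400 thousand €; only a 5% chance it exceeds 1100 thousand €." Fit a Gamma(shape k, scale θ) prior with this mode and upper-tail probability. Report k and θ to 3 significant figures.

k ≈ 3.62, θ ≈ 153

Gamma(k,θ) with k>1 has mode (k−1)θ, so θ = 400/(k−1).
Need P(X < 1100) = 0.95 with θ tied to k this way. Start at k = 2, θ = 400: P(X<1100) ≈ 0.760.
Too low — raise k to concentrate. Iterating converges to k ≈ 3.62.
Then θ = 400/(3.62−1) ≈ 153.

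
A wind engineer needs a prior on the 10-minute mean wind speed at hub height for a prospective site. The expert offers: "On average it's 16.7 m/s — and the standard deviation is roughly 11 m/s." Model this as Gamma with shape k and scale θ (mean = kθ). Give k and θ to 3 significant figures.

k ≈ 2.3, θ ≈ 7.25

For Gamma(k, scale θ): mean = kθ, variance = kθ², so CV = 1/√k.
CV = SD/mean = 11/16.7 = 0.6587, hence k = 1/CV² = 2.3.
Then θ = mean/k = 16.7/2.3 = 7.25.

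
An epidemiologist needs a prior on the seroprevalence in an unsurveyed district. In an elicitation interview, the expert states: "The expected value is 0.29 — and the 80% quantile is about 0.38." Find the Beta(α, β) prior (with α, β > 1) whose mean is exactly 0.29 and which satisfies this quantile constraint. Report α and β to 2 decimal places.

α ≈ 4.92, β ≈ 12.05

With mean 0.29 fixed, write α = 0.29s, β = 0.71s where s = α+β.
Need P(θ < 0.38) = 0.8 under Beta(0.29s, 0.71s). Normal approximation: (q−m)/√(m(1−m)/s) ≈ z_{0.8} = 0.842, so s ≈ 0.29·0.71·(0.842)²/(0.38−0.29)² = 18.0.
At s = 18.0: P(θ<0.38) ≈ 0.806. Adjusting to match 0.8 gives s ≈ 16.98.
So α = 0.29·16.98 ≈ 4.92, β = 0.71·16.98 ≈ 12.05.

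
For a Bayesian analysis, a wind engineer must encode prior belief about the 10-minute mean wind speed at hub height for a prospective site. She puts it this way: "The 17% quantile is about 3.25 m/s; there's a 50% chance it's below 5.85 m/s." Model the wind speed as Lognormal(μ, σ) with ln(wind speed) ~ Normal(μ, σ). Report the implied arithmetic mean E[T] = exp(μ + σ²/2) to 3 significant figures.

E[T] ≈ 7.07 m/s

If T ~ Lognormal(μ,σ) then ln T ~ Normal(μ,σ), so the p-quantile of ln T is μ + z_p·σ.
ln(3.25) = 1.179 and ln(5.85) = 1.766; z_{0.17} = -0.9542, z_{0.5} = 0.
σ = (1.766 − 1.179)/(0 − (-0.9542)) = 0.616.
μ = 1.179 − (-0.9542)·0.616 = 1.766.
E[T] = exp(μ + σ²/2) = exp(1.766 + 0.1897) = 7.07 m/s.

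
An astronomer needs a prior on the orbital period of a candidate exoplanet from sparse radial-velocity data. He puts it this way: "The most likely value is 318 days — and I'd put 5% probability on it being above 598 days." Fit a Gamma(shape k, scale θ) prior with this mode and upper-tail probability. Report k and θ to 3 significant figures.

k ≈ 7.97, θ ≈ 45.6

Gamma(k,θ) with k>1 has mode (k−1)θ, so θ = 318/(k−1).
Need P(X < 598) = 0.95 with θ tied to k this way. Start at k = 2, θ = 318: P(X<598) ≈ 0.561.
Too low — raise k to concentrate. Iterating converges to k ≈ 7.97.
Then θ = 318/(7.97−1) ≈ 45.6.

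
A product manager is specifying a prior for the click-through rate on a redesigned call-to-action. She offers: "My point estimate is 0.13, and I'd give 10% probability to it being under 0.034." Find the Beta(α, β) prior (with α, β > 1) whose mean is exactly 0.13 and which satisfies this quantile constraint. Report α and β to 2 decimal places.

With mean 0.13 fixed, write α = 0.13s, β = 0.87s where s = α+β.
Need P(θ < 0.034) = 0.1 under Beta(0.13s, 0.87s). Normal approximation: (q−m)/√(m(1−m)/s) ≈ z_{0.1} = -1.28, so s ≈ 0.13·0.87·(-1.28)²/(0.034−0.13)² = 20.2.
At s = 20.2: P(θ<0.034) ≈ 0.051. Adjusting to match 0.1 gives s ≈ 13.82.
So α = 0.13·13.82 ≈ 1.80, β = 0.87·13.82 ≈ 12.02.

α ≈ 1.80, β ≈ 12.02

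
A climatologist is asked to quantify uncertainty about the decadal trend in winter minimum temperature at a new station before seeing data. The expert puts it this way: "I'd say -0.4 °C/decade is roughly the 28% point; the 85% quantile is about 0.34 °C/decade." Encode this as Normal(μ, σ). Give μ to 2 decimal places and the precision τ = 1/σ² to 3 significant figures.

μ = -0.13, τ = 4.79

The p-quantile of Normal(μ,σ) is μ + z_p·σ, with z_{0.28} = -0.5828 and z_{0.85} = 1.036.
Eliminate σ: μ = (z₂·x₁ − z₁·x₂)/(z₂ − z₁) = (1.036·-0.4 − (-0.5828)·0.34)/1.619 = -0.13.
Then σ = (x₂ − x₁)/(z₂ − z₁) = (0.34 − -0.4)/1.619 = 0.46.
Precision τ = 1/σ² = 1/0.457² = 4.79.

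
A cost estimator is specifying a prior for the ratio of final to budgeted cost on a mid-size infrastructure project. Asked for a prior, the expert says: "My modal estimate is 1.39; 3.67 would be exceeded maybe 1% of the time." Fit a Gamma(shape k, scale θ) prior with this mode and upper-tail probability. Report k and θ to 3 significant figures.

Gamma(k,θ) with k>1 has mode (k−1)θ, so θ = 1.39/(k−1).
Need P(X < 3.67) = 0.99 with θ tied to k this way. Start at k = 2, θ = 1.39: P(X<3.67) ≈ 0.740.
Too low — raise k to concentrate. Iterating converges to k ≈ 5.92.
Then θ = 1.39/(5.92−1) ≈ 0.283.

k ≈ 5.92, θ ≈ 0.283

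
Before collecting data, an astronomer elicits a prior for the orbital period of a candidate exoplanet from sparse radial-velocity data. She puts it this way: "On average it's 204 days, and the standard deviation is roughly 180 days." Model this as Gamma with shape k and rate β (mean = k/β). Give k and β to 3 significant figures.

For Gamma(k, rate β): mean = k/β, variance = k/β², so CV = 1/√k.
CV = SD/mean = 180/204 = 0.8824, hence k = 1/CV² = 1.28.
Then β = k/mean = 1.28/204 = 0.0063.

k ≈ 1.28, β ≈ 0.0063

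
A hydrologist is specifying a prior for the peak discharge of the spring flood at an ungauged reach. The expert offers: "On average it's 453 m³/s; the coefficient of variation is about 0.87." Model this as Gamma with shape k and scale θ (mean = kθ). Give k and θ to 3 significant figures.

k ≈ 1.32, θ ≈ 343

For Gamma(k, scale θ): mean = kθ, variance = kθ², so CV = 1/√k.
CV = 0.87, hence k = 1/CV² = 1.32.
Then θ = mean/k = 453/1.32 = 343.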